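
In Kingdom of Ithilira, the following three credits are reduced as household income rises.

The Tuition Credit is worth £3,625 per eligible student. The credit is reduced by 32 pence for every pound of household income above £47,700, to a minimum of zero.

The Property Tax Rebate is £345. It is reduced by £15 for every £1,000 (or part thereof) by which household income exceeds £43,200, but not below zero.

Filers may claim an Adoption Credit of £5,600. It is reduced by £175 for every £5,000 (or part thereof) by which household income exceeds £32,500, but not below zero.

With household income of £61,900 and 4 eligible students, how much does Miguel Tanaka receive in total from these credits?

Tuition Credit: base = 4 × £3,625 = £14,500. 32% of the £14,200 excess over £47,700 is £4,544; credit = £14,500 − £4,544 = £9,956.
Property Tax Rebate: income exceeds £43,200 by £18,700, which is 19 full-or-partial £1,000 increments; reduction = 19 × £15 = £285, leaving £60.
Adoption Credit: income exceeds £32,500 by £29,400, which is 6 full-or-partial £5,000 increments; reduction = 6 × £175 = £1,050, leaving £4,550.
Total: £9,956 + £60 + £4,550 = £14,566.

£14,566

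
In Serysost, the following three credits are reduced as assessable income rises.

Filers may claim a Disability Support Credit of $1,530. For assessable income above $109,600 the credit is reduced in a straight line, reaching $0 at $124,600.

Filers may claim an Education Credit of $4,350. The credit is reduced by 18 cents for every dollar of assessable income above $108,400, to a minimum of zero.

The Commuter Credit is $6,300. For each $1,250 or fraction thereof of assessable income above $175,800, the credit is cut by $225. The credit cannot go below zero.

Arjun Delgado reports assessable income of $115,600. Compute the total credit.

$10,272

Disability Support Credit: $115,600 is $6,000 into a $15,000 phase-out range, leaving 9,000/15,000 of the credit: $1,530 × 9,000/15,000 = $918.
Education Credit: 18% of the $7,200 excess over $108,400 is $1,296; credit = $4,350 − $1,296 = $3,054.
Commuter Credit: $115,600 is at or below the $175,800 threshold, so the full $6,300 applies.
Total: $918 + $3,054 + $6,300 = $10,272.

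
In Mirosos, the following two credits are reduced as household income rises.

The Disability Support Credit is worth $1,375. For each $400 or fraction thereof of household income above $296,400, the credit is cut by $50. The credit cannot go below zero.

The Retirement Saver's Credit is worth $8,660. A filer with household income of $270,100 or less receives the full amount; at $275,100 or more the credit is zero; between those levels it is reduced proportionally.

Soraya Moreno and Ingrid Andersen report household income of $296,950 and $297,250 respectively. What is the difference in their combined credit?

Soraya ($296,950): Disability Support Credit: income exceeds $296,400 by $550, which is 2 full-or-partial $400 increments; reduction = 2 × $50 = $100, leaving $1,275. Retirement Saver's Credit: $296,950 is at or above $275,100, so the credit is $0. total $1,275 + $0 = $1,275
Ingrid ($297,250): Disability Support Credit: income exceeds $296,400 by $850, which is 3 full-or-partial $400 increments; reduction = 3 × $50 = $150, leaving $1,225. Retirement Saver's Credit: $297,250 is at or above $275,100, so the credit is $0. total $1,225 + $0 = $1,225
Difference: |$1,275 − $1,225| = $50.

$50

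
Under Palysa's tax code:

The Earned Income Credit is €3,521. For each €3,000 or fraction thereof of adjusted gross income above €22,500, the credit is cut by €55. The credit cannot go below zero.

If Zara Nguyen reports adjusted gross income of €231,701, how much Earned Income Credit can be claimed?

Earned Income Credit: income exceeds €22,500 by €209,201 → 70 increments × €55 = €3,850 ≥ base, so the credit is €0.

€0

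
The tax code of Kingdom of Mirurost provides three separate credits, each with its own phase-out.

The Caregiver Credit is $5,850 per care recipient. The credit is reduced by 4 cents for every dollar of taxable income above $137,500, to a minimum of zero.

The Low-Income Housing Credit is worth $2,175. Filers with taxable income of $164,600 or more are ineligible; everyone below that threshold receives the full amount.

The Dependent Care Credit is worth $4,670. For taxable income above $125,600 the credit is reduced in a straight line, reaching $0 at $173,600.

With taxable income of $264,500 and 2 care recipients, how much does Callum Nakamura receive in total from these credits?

$6,620

Caregiver Credit: base = 2 × $5,850 = $11,700. 4% of the $127,000 excess over $137,500 is $5,080; credit = $11,700 − $5,080 = $6,620.
Low-Income Housing Credit: $264,500 meets or exceeds the $164,600 cutoff, so the credit is $0.
Dependent Care Credit: $264,500 is at or above $173,600, so the credit is $0.
Total: $6,620 + $0 + $0 = $6,620.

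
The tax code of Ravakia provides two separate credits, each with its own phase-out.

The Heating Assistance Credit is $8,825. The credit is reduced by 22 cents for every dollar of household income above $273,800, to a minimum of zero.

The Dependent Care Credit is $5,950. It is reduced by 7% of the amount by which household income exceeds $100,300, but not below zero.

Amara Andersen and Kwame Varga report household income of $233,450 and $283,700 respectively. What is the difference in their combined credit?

Amara ($233,450): Heating Assistance Credit: $233,450 is at or below the $273,800 threshold, so the full $8,825 applies. Dependent Care Credit: 7% of the $133,150 excess over $100,300 is $9,320.50 ≥ base, so the credit is $0. total $8,825 + $0 = $8,825
Kwame ($283,700): Heating Assistance Credit: 22% of the $9,900 excess over $273,800 is $2,178; credit = $8,825 − $2,178 = $6,647. Dependent Care Credit: 7% of the $183,400 excess over $100,300 is $12,838 ≥ base, so the credit is $0. total $6,647 + $0 = $6,647
Difference: |$8,825 − $6,647| = $2,178.

$2,178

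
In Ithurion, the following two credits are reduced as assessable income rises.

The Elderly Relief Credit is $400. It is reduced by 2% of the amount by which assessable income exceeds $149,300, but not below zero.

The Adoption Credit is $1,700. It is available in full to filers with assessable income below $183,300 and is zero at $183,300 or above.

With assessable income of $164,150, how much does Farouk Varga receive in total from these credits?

Elderly Relief Credit: 2% of the $14,850 excess over $149,300 is $297; credit = $400 − $297 = $103.
Adoption Credit: $164,150 is below the $183,300 cutoff, so the full $1,700 applies.
Total: $103 + $1,700 = $1,803.

$1,803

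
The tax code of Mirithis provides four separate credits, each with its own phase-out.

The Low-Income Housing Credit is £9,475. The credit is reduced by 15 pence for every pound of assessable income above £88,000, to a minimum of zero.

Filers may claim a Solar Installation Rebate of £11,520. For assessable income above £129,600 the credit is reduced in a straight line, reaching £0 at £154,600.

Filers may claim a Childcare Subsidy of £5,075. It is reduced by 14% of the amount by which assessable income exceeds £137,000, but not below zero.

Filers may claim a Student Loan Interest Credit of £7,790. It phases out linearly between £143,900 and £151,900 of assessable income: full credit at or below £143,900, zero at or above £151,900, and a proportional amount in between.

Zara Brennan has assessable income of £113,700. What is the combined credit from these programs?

£30,005

Low-Income Housing Credit: 15% of the £25,700 excess over £88,000 is £3,855; credit = £9,475 − £3,855 = £5,620.
Solar Installation Rebate: £113,700 is at or below the £129,600 threshold, so the full £11,520 applies.
Childcare Subsidy: £113,700 is at or below the £137,000 threshold, so the full £5,075 applies.
Student Loan Interest Credit: £113,700 is at or below the £143,900 threshold, so the full £7,790 applies.
Total: £5,620 + £11,520 + £5,075 + £7,790 = £30,005.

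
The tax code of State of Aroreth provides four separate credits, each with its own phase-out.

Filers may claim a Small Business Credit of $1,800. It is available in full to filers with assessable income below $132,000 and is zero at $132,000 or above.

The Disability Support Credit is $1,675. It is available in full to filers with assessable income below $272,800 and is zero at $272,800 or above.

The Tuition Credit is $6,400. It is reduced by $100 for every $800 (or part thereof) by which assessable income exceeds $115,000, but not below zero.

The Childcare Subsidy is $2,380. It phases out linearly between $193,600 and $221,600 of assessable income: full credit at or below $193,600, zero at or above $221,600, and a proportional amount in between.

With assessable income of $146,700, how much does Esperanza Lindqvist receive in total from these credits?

$6,455

Small Business Credit: $146,700 meets or exceeds the $132,000 cutoff, so the credit is $0.
Disability Support Credit: $146,700 is below the $272,800 cutoff, so the full $1,675 applies.
Tuition Credit: income exceeds $115,000 by $31,700, which is 40 full-or-partial $800 increments; reduction = 40 × $100 = $4,000, leaving $2,400.
Childcare Subsidy: $146,700 is at or below the $193,600 threshold, so the full $2,380 applies.
Total: $0 + $1,675 + $2,400 + $2,380 = $6,455.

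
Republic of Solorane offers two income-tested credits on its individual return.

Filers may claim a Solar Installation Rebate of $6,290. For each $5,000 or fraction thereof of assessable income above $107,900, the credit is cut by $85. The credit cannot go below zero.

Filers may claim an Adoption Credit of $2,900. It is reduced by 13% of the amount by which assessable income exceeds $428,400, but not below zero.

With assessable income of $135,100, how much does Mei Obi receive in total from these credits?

Solar Installation Rebate: income exceeds $107,900 by $27,200, which is 6 full-or-partial $5,000 increments; reduction = 6 × $85 = $510, leaving $5,780.
Adoption Credit: $135,100 is at or below the $428,400 threshold, so the full $2,900 applies.
Total: $5,780 + $2,900 = $8,680.

$8,680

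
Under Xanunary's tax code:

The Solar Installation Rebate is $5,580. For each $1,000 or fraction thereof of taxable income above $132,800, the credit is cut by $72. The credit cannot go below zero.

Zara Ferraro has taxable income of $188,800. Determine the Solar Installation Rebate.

Solar Installation Rebate: income exceeds $132,800 by $56,000, which is 56 full-or-partial $1,000 increments; reduction = 56 × $72 = $4,032, leaving $1,548.

$1,548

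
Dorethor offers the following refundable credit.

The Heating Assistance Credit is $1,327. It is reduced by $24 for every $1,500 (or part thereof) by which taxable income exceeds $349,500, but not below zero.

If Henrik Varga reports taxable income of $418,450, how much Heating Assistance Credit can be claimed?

$223

Heating Assistance Credit: income exceeds $349,500 by $68,950, which is 46 full-or-partial $1,500 increments; reduction = 46 × $24 = $1,104, leaving $223.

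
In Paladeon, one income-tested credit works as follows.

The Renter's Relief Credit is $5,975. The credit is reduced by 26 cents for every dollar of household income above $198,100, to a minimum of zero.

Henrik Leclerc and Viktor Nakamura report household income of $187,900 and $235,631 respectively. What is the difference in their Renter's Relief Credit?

Henrik ($187,900): Renter's Relief Credit: $187,900 is at or below the $198,100 threshold, so the full $5,975 applies.
Viktor ($235,631): Renter's Relief Credit: 26% of the $37,531 excess over $198,100 is $9,758.06 ≥ base, so the credit is $0.
Difference: |$5,975 − $0| = $5,975.

$5,975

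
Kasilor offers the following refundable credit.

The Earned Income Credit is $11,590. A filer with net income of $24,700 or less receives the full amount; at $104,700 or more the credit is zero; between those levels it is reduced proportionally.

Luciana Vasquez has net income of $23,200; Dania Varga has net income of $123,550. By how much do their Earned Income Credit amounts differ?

$11,590

Luciana ($23,200): Earned Income Credit: $23,200 is at or below the $24,700 threshold, so the full $11,590 applies.
Dania ($123,550): Earned Income Credit: $123,550 is at or above $104,700, so the credit is $0.
Difference: |$11,590 − $0| = $11,590.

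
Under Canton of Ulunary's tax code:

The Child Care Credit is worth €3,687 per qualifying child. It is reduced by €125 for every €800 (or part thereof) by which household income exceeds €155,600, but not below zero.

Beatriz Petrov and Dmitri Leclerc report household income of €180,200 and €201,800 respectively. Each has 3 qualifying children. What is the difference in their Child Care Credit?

Beatriz (€180,200): Child Care Credit: base = 3 × €3,687 = €11,061. income exceeds €155,600 by €24,600, which is 31 full-or-partial €800 increments; reduction = 31 × €125 = €3,875, leaving €7,186.
Dmitri (€201,800): Child Care Credit: base = 3 × €3,687 = €11,061. income exceeds €155,600 by €46,200, which is 58 full-or-partial €800 increments; reduction = 58 × €125 = €7,250, leaving €3,811.
Difference: |€7,186 − €3,811| = €3,375.

€3,375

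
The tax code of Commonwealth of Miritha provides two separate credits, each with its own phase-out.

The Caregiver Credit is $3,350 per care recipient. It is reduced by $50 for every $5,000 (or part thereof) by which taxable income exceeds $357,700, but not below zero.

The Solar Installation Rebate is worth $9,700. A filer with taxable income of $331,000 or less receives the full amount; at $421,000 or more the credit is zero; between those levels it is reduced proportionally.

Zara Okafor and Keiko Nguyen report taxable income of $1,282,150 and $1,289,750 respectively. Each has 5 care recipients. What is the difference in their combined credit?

Zara ($1,282,150): Caregiver Credit: base = 5 × $3,350 = $16,750. income exceeds $357,700 by $924,450, which is 185 full-or-partial $5,000 increments; reduction = 185 × $50 = $9,250, leaving $7,500. Solar Installation Rebate: $1,282,150 is at or above $421,000, so the credit is $0. total $7,500 + $0 = $7,500
Keiko ($1,289,750): Caregiver Credit: base = 5 × $3,350 = $16,750. income exceeds $357,700 by $932,050, which is 187 full-or-partial $5,000 increments; reduction = 187 × $50 = $9,350, leaving $7,400. Solar Installation Rebate: $1,289,750 is at or above $421,000, so the credit is $0. total $7,400 + $0 = $7,400
Difference: |$7,500 − $7,400| = $100.

$100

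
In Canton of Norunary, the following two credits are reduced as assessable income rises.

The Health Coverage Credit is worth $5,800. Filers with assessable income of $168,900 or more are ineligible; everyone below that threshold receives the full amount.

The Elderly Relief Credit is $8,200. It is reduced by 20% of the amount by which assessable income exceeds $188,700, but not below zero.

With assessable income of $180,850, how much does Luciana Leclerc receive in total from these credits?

Health Coverage Credit: $180,850 meets or exceeds the $168,900 cutoff, so the credit is $0.
Elderly Relief Credit: $180,850 is at or below the $188,700 threshold, so the full $8,200 applies.
Total: $0 + $8,200 = $8,200.

$8,200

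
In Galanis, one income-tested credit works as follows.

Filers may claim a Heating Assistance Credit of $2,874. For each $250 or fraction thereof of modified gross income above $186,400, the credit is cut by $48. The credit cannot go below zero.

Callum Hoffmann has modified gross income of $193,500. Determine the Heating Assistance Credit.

$1,482

Heating Assistance Credit: income exceeds $186,400 by $7,100, which is 29 full-or-partial $250 increments; reduction = 29 × $48 = $1,392, leaving $1,482.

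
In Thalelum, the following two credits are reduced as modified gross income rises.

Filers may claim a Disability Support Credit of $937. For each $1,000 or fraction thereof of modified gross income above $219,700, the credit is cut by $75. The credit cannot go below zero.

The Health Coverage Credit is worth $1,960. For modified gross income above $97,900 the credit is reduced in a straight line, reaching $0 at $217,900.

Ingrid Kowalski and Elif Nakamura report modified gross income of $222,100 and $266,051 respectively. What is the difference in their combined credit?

Ingrid ($222,100): Disability Support Credit: income exceeds $219,700 by $2,400, which is 3 full-or-partial $1,000 increments; reduction = 3 × $75 = $225, leaving $712. Health Coverage Credit: $222,100 is at or above $217,900, so the credit is $0. total $712 + $0 = $712
Elif ($266,051): Disability Support Credit: income exceeds $219,700 by $46,351 → 47 increments × $75 = $3,525 ≥ base, so the credit is $0. Health Coverage Credit: $266,051 is at or above $217,900, so the credit is $0. total $0 + $0 = $0
Difference: |$712 − $0| = $712.

$712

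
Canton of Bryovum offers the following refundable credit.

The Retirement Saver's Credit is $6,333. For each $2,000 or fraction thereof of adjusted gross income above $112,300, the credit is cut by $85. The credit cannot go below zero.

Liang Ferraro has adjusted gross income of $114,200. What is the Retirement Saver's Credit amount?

$6,248

Retirement Saver's Credit: income exceeds $112,300 by $1,900, which is 1 full-or-partial $2,000 increment; reduction = 1 × $85 = $85, leaving $6,248.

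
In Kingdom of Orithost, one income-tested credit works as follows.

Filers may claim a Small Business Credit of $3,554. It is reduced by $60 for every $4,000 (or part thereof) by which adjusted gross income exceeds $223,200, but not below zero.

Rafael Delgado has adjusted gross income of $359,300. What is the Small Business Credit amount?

Small Business Credit: income exceeds $223,200 by $136,100, which is 35 full-or-partial $4,000 increments; reduction = 35 × $60 = $2,100, leaving $1,454.

$1,454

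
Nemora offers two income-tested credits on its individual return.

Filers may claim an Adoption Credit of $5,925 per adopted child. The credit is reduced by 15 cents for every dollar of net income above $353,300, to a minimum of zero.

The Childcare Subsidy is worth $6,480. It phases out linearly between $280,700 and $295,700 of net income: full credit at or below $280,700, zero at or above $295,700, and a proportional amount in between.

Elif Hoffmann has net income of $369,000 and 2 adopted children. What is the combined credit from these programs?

$9,495

Adoption Credit: base = 2 × $5,925 = $11,850. 15% of the $15,700 excess over $353,300 is $2,355; credit = $11,850 − $2,355 = $9,495.
Childcare Subsidy: $369,000 is at or above $295,700, so the credit is $0.
Total: $9,495 + $0 = $9,495.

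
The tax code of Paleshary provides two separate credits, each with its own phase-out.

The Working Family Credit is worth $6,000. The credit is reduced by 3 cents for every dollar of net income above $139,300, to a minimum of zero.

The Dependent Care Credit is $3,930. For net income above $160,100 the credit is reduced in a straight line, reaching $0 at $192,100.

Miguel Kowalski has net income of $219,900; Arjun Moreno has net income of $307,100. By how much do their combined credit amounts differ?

$2,616

Miguel ($219,900): Working Family Credit: 3% of the $80,600 excess over $139,300 is $2,418; credit = $6,000 − $2,418 = $3,582. Dependent Care Credit: $219,900 is at or above $192,100, so the credit is $0. total $3,582 + $0 = $3,582
Arjun ($307,100): Working Family Credit: 3% of the $167,800 excess over $139,300 is $5,034; credit = $6,000 − $5,034 = $966. Dependent Care Credit: $307,100 is at or above $192,100, so the credit is $0. total $966 + $0 = $966
Difference: |$3,582 − $966| = $2,616.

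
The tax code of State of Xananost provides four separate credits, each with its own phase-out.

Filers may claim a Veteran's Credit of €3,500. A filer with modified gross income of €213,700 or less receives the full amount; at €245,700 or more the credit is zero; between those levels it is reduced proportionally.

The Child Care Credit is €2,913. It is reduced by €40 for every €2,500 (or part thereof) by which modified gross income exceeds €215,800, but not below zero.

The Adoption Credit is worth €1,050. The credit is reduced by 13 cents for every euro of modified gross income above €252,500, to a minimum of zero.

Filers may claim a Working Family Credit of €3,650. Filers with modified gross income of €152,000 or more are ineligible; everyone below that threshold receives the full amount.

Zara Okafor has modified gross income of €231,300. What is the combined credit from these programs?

€5,258

Veteran's Credit: €231,300 is €17,600 into a €32,000 phase-out range, leaving 14,400/32,000 of the credit: €3,500 × 14,400/32,000 = €1,575.
Child Care Credit: income exceeds €215,800 by €15,500, which is 7 full-or-partial €2,500 increments; reduction = 7 × €40 = €280, leaving €2,633.
Adoption Credit: €231,300 is at or below the €252,500 threshold, so the full €1,050 applies.
Working Family Credit: €231,300 meets or exceeds the €152,000 cutoff, so the credit is €0.
Total: €1,575 + €2,633 + €1,050 + €0 = €5,258.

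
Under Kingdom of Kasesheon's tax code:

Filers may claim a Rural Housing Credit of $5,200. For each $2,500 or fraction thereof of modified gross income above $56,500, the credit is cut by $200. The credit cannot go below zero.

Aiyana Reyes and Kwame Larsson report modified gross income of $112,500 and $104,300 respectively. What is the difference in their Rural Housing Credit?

Aiyana ($112,500): Rural Housing Credit: income exceeds $56,500 by $56,000, which is 23 full-or-partial $2,500 increments; reduction = 23 × $200 = $4,600, leaving $600.
Kwame ($104,300): Rural Housing Credit: income exceeds $56,500 by $47,800, which is 20 full-or-partial $2,500 increments; reduction = 20 × $200 = $4,000, leaving $1,200.
Difference: |$600 − $1,200| = $600.

$600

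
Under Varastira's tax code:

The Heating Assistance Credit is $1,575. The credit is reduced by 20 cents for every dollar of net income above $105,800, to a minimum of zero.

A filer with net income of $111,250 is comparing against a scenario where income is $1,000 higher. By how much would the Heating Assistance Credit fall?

$200

At $111,250 — 20% of the $5,450 excess over $105,800 is $1,090; credit = $1,575 − $1,090 = $485.
At $112,250 — 20% of the $6,450 excess over $105,800 is $1,290; credit = $1,575 − $1,290 = $285.
Lost: $485 − $285 = $200.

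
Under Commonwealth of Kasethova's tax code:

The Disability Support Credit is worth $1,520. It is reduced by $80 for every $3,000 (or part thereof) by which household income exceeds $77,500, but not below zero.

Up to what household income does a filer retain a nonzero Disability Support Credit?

After 18 increments the reduction is 18 × $80 = $1,440, leaving $80; one more increment wipes it out. Increment 18 ends at excess 18 × $3,000 = $54,000, so the highest qualifying income is $77,500 + $54,000 = $131,500.

$131,500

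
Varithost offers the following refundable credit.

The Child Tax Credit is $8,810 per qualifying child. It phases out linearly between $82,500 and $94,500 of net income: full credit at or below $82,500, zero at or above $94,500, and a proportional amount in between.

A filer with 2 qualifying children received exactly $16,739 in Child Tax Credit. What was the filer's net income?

$83,100

Full credit = 2 × $8,810 = $17,620.
$16,739 is 16,739/17,620 of the full $17,620, so 881/17,620 of the $12,000 range has been used: income = $82,500 + $12,000 × 881/17,620 = $83,100.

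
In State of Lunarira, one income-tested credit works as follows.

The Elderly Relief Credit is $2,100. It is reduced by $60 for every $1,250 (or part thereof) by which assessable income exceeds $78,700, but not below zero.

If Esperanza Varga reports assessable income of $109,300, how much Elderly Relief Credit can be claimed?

$600

Elderly Relief Credit: income exceeds $78,700 by $30,600, which is 25 full-or-partial $1,250 increments; reduction = 25 × $60 = $1,500, leaving $600.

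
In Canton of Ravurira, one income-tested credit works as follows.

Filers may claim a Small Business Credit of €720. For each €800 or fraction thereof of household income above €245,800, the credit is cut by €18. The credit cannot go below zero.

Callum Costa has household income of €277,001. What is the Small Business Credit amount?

€0

Small Business Credit: income exceeds €245,800 by €31,201 → 40 increments × €18 = €720 ≥ base, so the credit is €0.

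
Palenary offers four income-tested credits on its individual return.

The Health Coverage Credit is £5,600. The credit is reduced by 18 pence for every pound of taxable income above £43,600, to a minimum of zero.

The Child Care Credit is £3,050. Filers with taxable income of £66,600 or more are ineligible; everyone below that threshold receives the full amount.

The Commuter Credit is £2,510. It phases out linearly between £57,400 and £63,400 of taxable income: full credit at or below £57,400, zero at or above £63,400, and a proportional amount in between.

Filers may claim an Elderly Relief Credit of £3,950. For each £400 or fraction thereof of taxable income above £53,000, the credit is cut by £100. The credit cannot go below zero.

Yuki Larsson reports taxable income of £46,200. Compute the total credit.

£14,642

Health Coverage Credit: 18% of the £2,600 excess over £43,600 is £468; credit = £5,600 − £468 = £5,132.
Child Care Credit: £46,200 is below the £66,600 cutoff, so the full £3,050 applies.
Commuter Credit: £46,200 is at or below the £57,400 threshold, so the full £2,510 applies.
Elderly Relief Credit: £46,200 is at or below the £53,000 threshold, so the full £3,950 applies.
Total: £5,132 + £3,050 + £2,510 + £3,950 = £14,642.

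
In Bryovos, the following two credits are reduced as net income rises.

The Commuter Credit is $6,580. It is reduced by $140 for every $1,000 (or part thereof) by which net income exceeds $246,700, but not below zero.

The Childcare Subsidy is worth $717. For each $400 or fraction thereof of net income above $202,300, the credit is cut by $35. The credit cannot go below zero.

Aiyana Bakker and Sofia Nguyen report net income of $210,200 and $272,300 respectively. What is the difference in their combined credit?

Aiyana ($210,200): Commuter Credit: $210,200 is at or below the $246,700 threshold, so the full $6,580 applies. Childcare Subsidy: income exceeds $202,300 by $7,900, which is 20 full-or-partial $400 increments; reduction = 20 × $35 = $700, leaving $17. total $6,580 + $17 = $6,597
Sofia ($272,300): Commuter Credit: income exceeds $246,700 by $25,600, which is 26 full-or-partial $1,000 increments; reduction = 26 × $140 = $3,640, leaving $2,940. Childcare Subsidy: income exceeds $202,300 by $70,000 → 175 increments × $35 = $6,125 ≥ base, so the credit is $0. total $2,940 + $0 = $2,940
Difference: |$6,597 − $2,940| = $3,657.

$3,657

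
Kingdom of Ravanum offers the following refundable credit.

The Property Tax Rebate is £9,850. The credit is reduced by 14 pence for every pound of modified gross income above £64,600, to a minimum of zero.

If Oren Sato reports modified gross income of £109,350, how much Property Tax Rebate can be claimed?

£3,585

Property Tax Rebate: 14% of the £44,750 excess over £64,600 is £6,265; credit = £9,850 − £6,265 = £3,585.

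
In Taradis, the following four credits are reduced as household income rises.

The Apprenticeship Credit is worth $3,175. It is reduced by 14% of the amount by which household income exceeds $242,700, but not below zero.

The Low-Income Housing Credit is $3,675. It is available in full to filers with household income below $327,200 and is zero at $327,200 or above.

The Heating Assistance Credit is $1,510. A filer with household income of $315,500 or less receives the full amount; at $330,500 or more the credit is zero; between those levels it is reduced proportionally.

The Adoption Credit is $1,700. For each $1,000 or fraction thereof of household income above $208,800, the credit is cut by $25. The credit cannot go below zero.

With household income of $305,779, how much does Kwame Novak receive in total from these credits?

$5,185

Apprenticeship Credit: 14% of the $63,079 excess over $242,700 is $8,831.06 ≥ base, so the credit is $0.
Low-Income Housing Credit: $305,779 is below the $327,200 cutoff, so the full $3,675 applies.
Heating Assistance Credit: $305,779 is at or below the $315,500 threshold, so the full $1,510 applies.
Adoption Credit: income exceeds $208,800 by $96,979 → 97 increments × $25 = $2,425 ≥ base, so the credit is $0.
Total: $0 + $3,675 + $1,510 + $0 = $5,185.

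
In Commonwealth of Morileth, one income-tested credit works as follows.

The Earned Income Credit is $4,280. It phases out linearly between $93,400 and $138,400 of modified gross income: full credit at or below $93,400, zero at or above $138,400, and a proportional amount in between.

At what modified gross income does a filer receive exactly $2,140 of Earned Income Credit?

$2,140 is 2,140/4,280 of the full $4,280, so 2,140/4,280 of the $45,000 range has been used: income = $93,400 + $45,000 × 2,140/4,280 = $115,900.

$115,900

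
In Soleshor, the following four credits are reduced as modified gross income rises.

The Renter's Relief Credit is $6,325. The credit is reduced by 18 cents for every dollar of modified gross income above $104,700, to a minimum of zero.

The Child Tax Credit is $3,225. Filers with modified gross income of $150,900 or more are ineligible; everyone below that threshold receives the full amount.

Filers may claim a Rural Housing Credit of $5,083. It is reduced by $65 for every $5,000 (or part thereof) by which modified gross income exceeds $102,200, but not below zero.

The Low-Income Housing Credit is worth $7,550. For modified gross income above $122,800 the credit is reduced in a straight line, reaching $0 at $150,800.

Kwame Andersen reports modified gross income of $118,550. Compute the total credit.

$19,430

Renter's Relief Credit: 18% of the $13,850 excess over $104,700 is $2,493; credit = $6,325 − $2,493 = $3,832.
Child Tax Credit: $118,550 is below the $150,900 cutoff, so the full $3,225 applies.
Rural Housing Credit: income exceeds $102,200 by $16,350, which is 4 full-or-partial $5,000 increments; reduction = 4 × $65 = $260, leaving $4,823.
Low-Income Housing Credit: $118,550 is at or below the $122,800 threshold, so the full $7,550 applies.
Total: $3,832 + $3,225 + $4,823 + $7,550 = $19,430.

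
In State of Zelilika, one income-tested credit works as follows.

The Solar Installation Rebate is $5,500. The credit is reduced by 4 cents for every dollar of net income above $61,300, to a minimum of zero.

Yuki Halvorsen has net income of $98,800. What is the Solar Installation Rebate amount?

Solar Installation Rebate: 4% of the $37,500 excess over $61,300 is $1,500; credit = $5,500 − $1,500 = $4,000.

$4,000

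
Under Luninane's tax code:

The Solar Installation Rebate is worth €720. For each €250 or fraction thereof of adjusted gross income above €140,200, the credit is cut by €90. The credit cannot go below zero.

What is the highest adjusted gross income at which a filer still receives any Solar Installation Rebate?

After 7 increments the reduction is 7 × €90 = €630, leaving €90; one more increment wipes it out. Increment 7 ends at excess 7 × €250 = €1,750, so the highest qualifying income is €140,200 + €1,750 = €141,950.

€141,950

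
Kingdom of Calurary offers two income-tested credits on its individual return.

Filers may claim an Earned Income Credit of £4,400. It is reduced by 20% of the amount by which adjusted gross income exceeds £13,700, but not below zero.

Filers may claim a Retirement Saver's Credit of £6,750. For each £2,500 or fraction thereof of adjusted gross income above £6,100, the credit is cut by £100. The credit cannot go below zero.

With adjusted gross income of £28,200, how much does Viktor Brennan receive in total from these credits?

£7,350

Earned Income Credit: 20% of the £14,500 excess over £13,700 is £2,900; credit = £4,400 − £2,900 = £1,500.
Retirement Saver's Credit: income exceeds £6,100 by £22,100, which is 9 full-or-partial £2,500 increments; reduction = 9 × £100 = £900, leaving £5,850.
Total: £1,500 + £5,850 = £7,350.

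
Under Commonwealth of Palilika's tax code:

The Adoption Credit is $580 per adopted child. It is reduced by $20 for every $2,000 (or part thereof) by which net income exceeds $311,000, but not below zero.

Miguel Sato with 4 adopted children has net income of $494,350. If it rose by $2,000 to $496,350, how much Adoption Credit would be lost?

At $494,350 — base = 4 × $580 = $2,320. income exceeds $311,000 by $183,350, which is 92 full-or-partial $2,000 increments; reduction = 92 × $20 = $1,840, leaving $480.
At $496,350 — base = 4 × $580 = $2,320. income exceeds $311,000 by $185,350, which is 93 full-or-partial $2,000 increments; reduction = 93 × $20 = $1,860, leaving $460.
Lost: $480 − $460 = $20.

$20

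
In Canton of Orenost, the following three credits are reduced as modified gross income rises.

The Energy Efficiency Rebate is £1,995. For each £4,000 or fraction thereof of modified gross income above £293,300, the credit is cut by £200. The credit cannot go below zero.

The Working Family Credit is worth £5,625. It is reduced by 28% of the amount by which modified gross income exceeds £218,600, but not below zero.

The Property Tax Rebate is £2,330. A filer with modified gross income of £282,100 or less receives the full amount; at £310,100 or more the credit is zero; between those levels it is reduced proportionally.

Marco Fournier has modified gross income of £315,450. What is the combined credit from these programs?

£795

Energy Efficiency Rebate: income exceeds £293,300 by £22,150, which is 6 full-or-partial £4,000 increments; reduction = 6 × £200 = £1,200, leaving £795.
Working Family Credit: 28% of the £96,850 excess over £218,600 is £27,118 ≥ base, so the credit is £0.
Property Tax Rebate: £315,450 is at or above £310,100, so the credit is £0.
Total: £795 + £0 + £0 = £795.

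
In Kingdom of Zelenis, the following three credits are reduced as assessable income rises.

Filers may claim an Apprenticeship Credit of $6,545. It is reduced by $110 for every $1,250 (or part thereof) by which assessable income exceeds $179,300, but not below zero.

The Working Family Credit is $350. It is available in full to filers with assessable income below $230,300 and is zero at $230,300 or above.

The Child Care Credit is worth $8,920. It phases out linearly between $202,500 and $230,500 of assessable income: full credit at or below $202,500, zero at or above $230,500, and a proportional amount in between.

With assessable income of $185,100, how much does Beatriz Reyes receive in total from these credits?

$15,265

Apprenticeship Credit: income exceeds $179,300 by $5,800, which is 5 full-or-partial $1,250 increments; reduction = 5 × $110 = $550, leaving $5,995.
Working Family Credit: $185,100 is below the $230,300 cutoff, so the full $350 applies.
Child Care Credit: $185,100 is at or below the $202,500 threshold, so the full $8,920 applies.
Total: $5,995 + $350 + $8,920 = $15,265.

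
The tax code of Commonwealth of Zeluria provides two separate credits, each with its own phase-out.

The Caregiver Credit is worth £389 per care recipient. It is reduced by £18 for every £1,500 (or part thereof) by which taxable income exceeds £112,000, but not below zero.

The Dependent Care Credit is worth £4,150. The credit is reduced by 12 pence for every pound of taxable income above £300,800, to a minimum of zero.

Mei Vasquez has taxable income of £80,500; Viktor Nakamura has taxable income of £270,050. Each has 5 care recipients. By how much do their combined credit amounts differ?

£1,908

Mei (£80,500): Caregiver Credit: base = 5 × £389 = £1,945. £80,500 is at or below the £112,000 threshold, so the full £1,945 applies. Dependent Care Credit: £80,500 is at or below the £300,800 threshold, so the full £4,150 applies. total £1,945 + £4,150 = £6,095
Viktor (£270,050): Caregiver Credit: base = 5 × £389 = £1,945. income exceeds £112,000 by £158,050, which is 106 full-or-partial £1,500 increments; reduction = 106 × £18 = £1,908, leaving £37. Dependent Care Credit: £270,050 is at or below the £300,800 threshold, so the full £4,150 applies. total £37 + £4,150 = £4,187
Difference: |£6,095 − £4,187| = £1,908.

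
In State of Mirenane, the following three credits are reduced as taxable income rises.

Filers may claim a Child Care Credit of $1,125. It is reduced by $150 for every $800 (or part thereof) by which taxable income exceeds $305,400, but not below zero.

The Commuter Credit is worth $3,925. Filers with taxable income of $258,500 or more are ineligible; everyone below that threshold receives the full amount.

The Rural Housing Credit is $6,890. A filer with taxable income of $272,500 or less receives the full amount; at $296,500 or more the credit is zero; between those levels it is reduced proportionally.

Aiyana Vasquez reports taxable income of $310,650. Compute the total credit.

$75

Child Care Credit: income exceeds $305,400 by $5,250, which is 7 full-or-partial $800 increments; reduction = 7 × $150 = $1,050, leaving $75.
Commuter Credit: $310,650 meets or exceeds the $258,500 cutoff, so the credit is $0.
Rural Housing Credit: $310,650 is at or above $296,500, so the credit is $0.
Total: $75 + $0 + $0 = $75.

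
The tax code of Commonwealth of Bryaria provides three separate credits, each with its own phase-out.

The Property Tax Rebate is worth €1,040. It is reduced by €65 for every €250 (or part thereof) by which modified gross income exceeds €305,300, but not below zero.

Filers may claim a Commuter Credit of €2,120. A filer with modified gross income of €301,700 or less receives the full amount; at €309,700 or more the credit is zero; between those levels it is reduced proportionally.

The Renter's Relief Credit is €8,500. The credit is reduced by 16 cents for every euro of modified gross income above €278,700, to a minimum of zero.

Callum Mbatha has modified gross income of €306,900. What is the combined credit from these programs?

€5,315

Property Tax Rebate: income exceeds €305,300 by €1,600, which is 7 full-or-partial €250 increments; reduction = 7 × €65 = €455, leaving €585.
Commuter Credit: €306,900 is €5,200 into a €8,000 phase-out range, leaving 2,800/8,000 of the credit: €2,120 × 2,800/8,000 = €742.
Renter's Relief Credit: 16% of the €28,200 excess over €278,700 is €4,512; credit = €8,500 − €4,512 = €3,988.
Total: €585 + €742 + €3,988 = €5,315.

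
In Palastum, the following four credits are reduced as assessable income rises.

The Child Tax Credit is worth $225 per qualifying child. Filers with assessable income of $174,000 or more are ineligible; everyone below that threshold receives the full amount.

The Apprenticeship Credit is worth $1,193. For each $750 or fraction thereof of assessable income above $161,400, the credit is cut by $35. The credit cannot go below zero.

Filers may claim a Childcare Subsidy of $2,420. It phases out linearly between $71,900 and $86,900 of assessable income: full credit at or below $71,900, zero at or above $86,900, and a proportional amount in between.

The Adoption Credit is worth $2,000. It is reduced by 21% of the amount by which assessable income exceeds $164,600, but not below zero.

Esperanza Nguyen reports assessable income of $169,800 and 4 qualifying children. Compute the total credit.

$2,581

Child Tax Credit: base = 4 × $225 = $900. $169,800 is below the $174,000 cutoff, so the full $900 applies.
Apprenticeship Credit: income exceeds $161,400 by $8,400, which is 12 full-or-partial $750 increments; reduction = 12 × $35 = $420, leaving $773.
Childcare Subsidy: $169,800 is at or above $86,900, so the credit is $0.
Adoption Credit: 21% of the $5,200 excess over $164,600 is $1,092; credit = $2,000 − $1,092 = $908.
Total: $900 + $773 + $0 + $908 = $2,581.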